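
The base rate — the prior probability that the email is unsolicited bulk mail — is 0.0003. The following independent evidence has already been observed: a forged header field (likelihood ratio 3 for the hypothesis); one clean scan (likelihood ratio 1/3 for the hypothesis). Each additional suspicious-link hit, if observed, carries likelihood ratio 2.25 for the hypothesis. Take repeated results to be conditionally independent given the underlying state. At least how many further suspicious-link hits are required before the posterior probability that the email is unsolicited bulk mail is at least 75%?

12

Prior odds = 0.0003/0.9997 = 3/9997.
Combined Bayes factor of the evidence already in hand = 3 × (1/3) = 1.
Odds after that evidence = (3/9997) × 1 = 3/9997.
Target odds = 0.75/0.25 = 3.
Need 2.25ⁿ ≥ 3 ÷ (3/9997) = 9997.
2.25¹¹ ≈7481.83 falls short of 9997 but 2.25¹² ≈16834.1 reaches it, so n = 12.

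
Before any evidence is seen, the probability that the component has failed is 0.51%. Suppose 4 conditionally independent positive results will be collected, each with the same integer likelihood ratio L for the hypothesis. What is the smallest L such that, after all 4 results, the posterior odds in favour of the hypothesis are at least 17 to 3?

6

Prior odds = 0.0051/0.9949 = 51/9949.
Target odds = 17/3.
Need L⁴ ≥ 17/3 ÷ (51/9949) = 9949/9.
5⁴ = 625 < 9949/9 ≤ 1296 = 6⁴, so L = 6.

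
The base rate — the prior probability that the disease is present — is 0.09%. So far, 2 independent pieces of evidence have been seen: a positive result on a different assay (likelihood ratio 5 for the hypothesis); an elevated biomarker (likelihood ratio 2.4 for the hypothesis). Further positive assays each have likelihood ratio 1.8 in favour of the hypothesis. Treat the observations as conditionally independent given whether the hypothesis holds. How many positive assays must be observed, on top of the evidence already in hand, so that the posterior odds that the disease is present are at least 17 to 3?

11

Prior odds = 0.0009/0.9991 = 9/9991.
Combined Bayes factor of the evidence already in hand = 5 × 2.4 = 12.
Odds after that evidence = (9/9991) × 12 = 108/9991.
Target odds = 17/3.
Need 1.8ⁿ ≥ 17/3 ÷ (108/9991) = 169847/324.
1.8¹⁰ ≈357.047 falls short of 169847/324 but 1.8¹¹ ≈642.684 reaches it, so n = 11.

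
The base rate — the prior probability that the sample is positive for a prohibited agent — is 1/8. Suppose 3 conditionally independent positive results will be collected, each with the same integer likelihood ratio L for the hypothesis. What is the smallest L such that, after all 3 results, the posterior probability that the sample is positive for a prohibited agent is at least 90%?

4

Prior odds = 0.125/0.875 = 1/7.
Target odds = 0.9/0.1 = 9.
Need L³ ≥ 9 ÷ (1/7) = 63.
3³ = 27 < 63 ≤ 64 = 4³, so L = 4.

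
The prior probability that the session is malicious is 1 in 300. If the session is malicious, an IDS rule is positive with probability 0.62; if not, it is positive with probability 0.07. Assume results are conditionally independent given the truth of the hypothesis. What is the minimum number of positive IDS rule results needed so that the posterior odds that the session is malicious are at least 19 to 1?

4

Prior odds = (1/300)/(299/300) = 1/299.
Likelihood ratio of a positive = 0.62/0.07 = 62/7.
Target odds = 19.
Need (1/299) × (62/7)ⁿ ≥ 19, i.e. (62/7)ⁿ ≥ 5681.
(62/7)³ = 238328/343 falls short of 5681 but (62/7)⁴ = 14776336/2401 reaches it, so n = 4.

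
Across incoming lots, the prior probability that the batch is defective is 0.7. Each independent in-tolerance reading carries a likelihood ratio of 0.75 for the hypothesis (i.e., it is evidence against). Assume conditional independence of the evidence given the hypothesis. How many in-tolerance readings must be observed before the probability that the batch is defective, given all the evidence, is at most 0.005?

22

Prior odds = 0.7/0.3 = 7/3.
Likelihood ratio per in-tolerance reading = 0.75.
Target odds: 0.005 ÷ 0.995 = 1/199.
Need (7/3) × 0.75ⁿ ≤ 1/199, i.e. 0.75ⁿ ≤ 3/1393.
0.75²¹ ≈0.00237841 is still above 3/1393 but 0.75²² ≈0.00178381 is at or below it, so n = 22.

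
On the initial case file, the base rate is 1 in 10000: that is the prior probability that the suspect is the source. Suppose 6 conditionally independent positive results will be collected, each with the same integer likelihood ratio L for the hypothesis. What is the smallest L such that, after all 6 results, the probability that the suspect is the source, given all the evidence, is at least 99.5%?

Prior odds = 0.0001/0.9999 = 1/9999.
Target odds = 0.995/0.005 = 199.
Need L⁶ ≥ 199 ÷ (1/9999) = 1989801.
11⁶ = 1771561 < 1989801 ≤ 2985984 = 12⁶, so L = 12.

12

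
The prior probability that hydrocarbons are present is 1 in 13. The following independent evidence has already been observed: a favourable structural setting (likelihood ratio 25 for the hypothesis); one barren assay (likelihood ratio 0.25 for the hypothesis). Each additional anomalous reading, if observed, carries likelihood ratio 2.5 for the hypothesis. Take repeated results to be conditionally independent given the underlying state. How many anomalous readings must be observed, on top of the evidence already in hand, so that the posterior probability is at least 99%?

6

Prior odds = (1/13)/(12/13) = 1/12.
Combined Bayes factor of the evidence already in hand = 25 × 0.25 = 6.25.
Odds after that evidence = (1/12) × 6.25 = 25/48.
Target odds = 0.99/0.01 = 99.
Need 2.5ⁿ ≥ 99 ÷ (25/48) = 190.08.
2.5⁵ = 97.65625 falls short of 190.08 but 2.5⁶ = 244.140625 reaches it, so n = 6.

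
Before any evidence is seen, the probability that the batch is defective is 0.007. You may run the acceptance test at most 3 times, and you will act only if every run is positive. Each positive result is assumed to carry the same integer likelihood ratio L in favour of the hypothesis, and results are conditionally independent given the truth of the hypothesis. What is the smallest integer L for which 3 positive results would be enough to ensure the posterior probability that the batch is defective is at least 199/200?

Prior odds = 0.007/0.993 = 7/993.
Target odds = 0.995/0.005 = 199.
Need L³ ≥ 199 ÷ (7/993) = 197607/7.
30³ = 27000 < 197607/7 ≤ 29791 = 31³, so L = 31.

31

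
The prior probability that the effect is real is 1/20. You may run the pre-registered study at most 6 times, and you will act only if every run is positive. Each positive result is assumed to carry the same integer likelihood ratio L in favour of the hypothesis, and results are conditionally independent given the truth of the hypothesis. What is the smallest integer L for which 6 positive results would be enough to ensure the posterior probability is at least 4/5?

Prior odds = 0.05/0.95 = 1/19.
Target odds = 0.8/0.2 = 4.
Need L⁶ ≥ 4 ÷ (1/19) = 76.
2⁶ = 64 < 76 ≤ 729 = 3⁶, so L = 3.

3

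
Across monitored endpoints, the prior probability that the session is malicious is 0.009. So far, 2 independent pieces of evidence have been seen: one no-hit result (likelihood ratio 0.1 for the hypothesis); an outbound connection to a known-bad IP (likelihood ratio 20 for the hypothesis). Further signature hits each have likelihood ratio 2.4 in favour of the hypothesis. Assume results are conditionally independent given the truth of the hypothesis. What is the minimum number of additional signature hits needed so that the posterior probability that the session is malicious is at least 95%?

8

Prior odds = 0.009/0.991 = 9/991.
Combined Bayes factor of the evidence already in hand = 0.1 × 20 = 2.
Odds after that evidence = (9/991) × 2 = 18/991.
Target odds = 0.95/0.05 = 19.
Need 2.4ⁿ ≥ 19 ÷ (18/991) = 18829/18.
2.4⁷ = 35831808/78125 falls short of 18829/18 but 2.4⁸ = 429981696/390625 reaches it, so n = 8.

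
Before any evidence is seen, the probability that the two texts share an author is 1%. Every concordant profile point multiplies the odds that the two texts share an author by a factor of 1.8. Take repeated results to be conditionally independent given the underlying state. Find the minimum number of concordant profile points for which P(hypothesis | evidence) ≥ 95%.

13

Prior odds: 0.01 ÷ 0.99 = 1/99.
Likelihood ratio per concordant profile point = 1.8.
Target odds: 0.95 ÷ 0.05 = 19.
Require 1.8ⁿ ≥ 19 ÷ (1/99) = 1881.
1.8¹² ≈1156.83 falls short of 1881 but 1.8¹³ ≈2082.3 reaches it, so n = 13.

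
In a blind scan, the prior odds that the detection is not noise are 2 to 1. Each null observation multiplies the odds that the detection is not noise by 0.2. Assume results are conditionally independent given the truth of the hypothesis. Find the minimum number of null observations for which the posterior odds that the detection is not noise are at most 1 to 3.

2

Prior odds = 2.
Likelihood ratio per null observation = 0.2.
Target odds = 1/3.
Need 2 × 0.2ⁿ ≤ 1/3, i.e. 0.2ⁿ ≤ 1/6.
0.2¹ = 0.2 is still above 1/6 but 0.2² = 0.04 is at or below it, so n = 2.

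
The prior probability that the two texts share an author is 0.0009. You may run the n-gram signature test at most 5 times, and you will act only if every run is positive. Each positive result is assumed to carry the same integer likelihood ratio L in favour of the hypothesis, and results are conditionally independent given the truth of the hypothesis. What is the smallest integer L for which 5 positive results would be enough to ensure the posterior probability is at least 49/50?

9

Prior odds = 0.0009/0.9991 = 9/9991.
Target odds = 0.98/0.02 = 49.
Need L⁵ ≥ 49 ÷ (9/9991) = 489559/9.
8⁵ = 32768 < 489559/9 ≤ 59049 = 9⁵, so L = 9.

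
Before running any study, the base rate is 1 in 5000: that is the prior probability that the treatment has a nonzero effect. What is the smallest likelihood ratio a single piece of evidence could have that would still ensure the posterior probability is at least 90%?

Prior odds = 0.0002/0.9998 = 1/4999.
Target odds = 0.9/0.1 = 9.
Required Bayes factor = 9 ÷ (1/4999) = 44991.

44991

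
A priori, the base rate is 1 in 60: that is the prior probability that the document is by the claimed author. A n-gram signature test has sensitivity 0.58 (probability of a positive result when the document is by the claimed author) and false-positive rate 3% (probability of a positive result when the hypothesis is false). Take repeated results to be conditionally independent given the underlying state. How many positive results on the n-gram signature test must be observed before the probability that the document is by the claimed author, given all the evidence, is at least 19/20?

3

Prior odds: (1/60) ÷ (59/60) = 1/59.
Likelihood ratio of a positive result = 0.58/0.03 = 58/3.
Target posterior odds = 0.95/0.05 = 19.
Need (1/59) × (58/3)ⁿ ≥ 19, i.e. (58/3)ⁿ ≥ 1121.
(58/3)² = 3364/9 falls short of 1121 but (58/3)³ = 195112/27 reaches it, so n = 3.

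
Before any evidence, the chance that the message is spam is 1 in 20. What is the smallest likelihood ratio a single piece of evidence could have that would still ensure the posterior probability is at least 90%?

Prior odds = 0.05/0.95 = 1/19.
Target odds = 0.9/0.1 = 9.
Required Bayes factor = 9 ÷ (1/19) = 171.

171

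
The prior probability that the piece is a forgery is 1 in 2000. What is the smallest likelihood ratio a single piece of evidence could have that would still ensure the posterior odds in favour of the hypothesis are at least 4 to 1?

Prior odds = 0.0005/0.9995 = 1/1999.
Target odds = 4.
Required Bayes factor = 4 ÷ (1/1999) = 7996.

7996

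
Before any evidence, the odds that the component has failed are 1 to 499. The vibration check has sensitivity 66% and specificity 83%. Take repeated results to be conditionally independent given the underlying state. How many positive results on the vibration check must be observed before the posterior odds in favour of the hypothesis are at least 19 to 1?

Prior odds = 1/499.
False-positive rate = 1 − 0.83 = 0.17; likelihood ratio of a positive = 0.66/0.17 = 66/17.
Target odds = 19.
Require (66/17)ⁿ ≥ 19 ÷ (1/499) = 9481.
(66/17)⁶ ≈3424.29 falls short of 9481 but (66/17)⁷ ≈13294.3 reaches it, so n = 7.

7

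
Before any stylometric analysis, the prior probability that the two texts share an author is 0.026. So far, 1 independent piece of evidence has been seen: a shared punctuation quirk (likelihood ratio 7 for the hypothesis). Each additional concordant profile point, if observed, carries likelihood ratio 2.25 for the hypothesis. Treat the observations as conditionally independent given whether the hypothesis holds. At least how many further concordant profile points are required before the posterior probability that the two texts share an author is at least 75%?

4

Prior odds = 0.026/0.974 = 13/487.
Bayes factor of the evidence already in hand = 7.
Odds after that evidence = (13/487) × 7 = 91/487.
Target odds = 0.75/0.25 = 3.
Need 2.25ⁿ ≥ 3 ÷ (91/487) = 1461/91.
2.25³ = 11.390625 falls short of 1461/91 but 2.25⁴ = 25.62890625 reaches it, so n = 4.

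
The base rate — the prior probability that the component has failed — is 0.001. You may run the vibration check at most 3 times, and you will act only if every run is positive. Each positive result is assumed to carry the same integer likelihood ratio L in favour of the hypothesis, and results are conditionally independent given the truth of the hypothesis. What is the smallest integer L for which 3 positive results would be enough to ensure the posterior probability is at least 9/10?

21

Prior odds = 0.001/0.999 = 1/999.
Target odds = 0.9/0.1 = 9.
Need L³ ≥ 9 ÷ (1/999) = 8991.
20³ = 8000 < 8991 ≤ 9261 = 21³, so L = 21.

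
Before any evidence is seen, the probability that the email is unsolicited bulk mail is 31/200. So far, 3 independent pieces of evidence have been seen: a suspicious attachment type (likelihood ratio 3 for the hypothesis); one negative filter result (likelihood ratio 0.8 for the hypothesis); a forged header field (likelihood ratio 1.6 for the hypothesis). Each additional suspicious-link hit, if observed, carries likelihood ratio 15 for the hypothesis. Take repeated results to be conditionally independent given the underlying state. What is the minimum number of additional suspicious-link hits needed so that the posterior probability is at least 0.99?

Prior odds = 0.155/0.845 = 31/169.
Combined Bayes factor of the evidence already in hand = 3 × 0.8 × 1.6 = 3.84.
Odds after that evidence = (31/169) × 3.84 = 2976/4225.
Target odds = 0.99/0.01 = 99.
Need 15ⁿ ≥ 99 ÷ (2976/4225) = 139425/992.
15¹ = 15 falls short of 139425/992 but 15² = 225 reaches it, so n = 2.

2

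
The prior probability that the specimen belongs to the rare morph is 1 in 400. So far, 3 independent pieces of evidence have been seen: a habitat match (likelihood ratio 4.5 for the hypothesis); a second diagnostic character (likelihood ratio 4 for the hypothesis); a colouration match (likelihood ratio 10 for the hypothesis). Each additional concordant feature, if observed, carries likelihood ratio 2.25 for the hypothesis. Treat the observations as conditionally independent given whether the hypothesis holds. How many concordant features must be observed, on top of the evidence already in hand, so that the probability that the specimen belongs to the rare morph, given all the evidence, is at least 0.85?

Prior odds = 0.0025/0.9975 = 1/399.
Combined Bayes factor of the evidence already in hand = 4.5 × 4 × 10 = 180.
Odds after that evidence = (1/399) × 180 = 60/133.
Target odds = 0.85/0.15 = 17/3.
Need 2.25ⁿ ≥ 17/3 ÷ (60/133) = 2261/180.
2.25³ = 11.390625 falls short of 2261/180 but 2.25⁴ = 25.62890625 reaches it, so n = 4.

4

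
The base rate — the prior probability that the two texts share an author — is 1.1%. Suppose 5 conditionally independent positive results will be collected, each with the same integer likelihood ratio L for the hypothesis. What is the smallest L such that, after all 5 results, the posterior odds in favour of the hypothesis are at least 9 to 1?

Prior odds = 0.011/0.989 = 11/989.
Target odds = 9.
Need L⁵ ≥ 9 ÷ (11/989) = 8901/11.
3⁵ = 243 < 8901/11 ≤ 1024 = 4⁵, so L = 4.

4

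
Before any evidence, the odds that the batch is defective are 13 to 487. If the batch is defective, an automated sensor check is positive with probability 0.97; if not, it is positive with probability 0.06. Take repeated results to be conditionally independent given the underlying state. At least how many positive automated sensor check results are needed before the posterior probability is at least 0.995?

Prior odds = 13/487.
Likelihood ratio of a positive = 0.97/0.06 = 97/6.
Target odds: 0.995 ÷ 0.005 = 199.
Need (13/487) × (97/6)ⁿ ≥ 199, i.e. (97/6)ⁿ ≥ 96913/13.
(97/6)³ = 912673/216 falls short of 96913/13 but (97/6)⁴ = 88529281/1296 reaches it, so n = 4.

4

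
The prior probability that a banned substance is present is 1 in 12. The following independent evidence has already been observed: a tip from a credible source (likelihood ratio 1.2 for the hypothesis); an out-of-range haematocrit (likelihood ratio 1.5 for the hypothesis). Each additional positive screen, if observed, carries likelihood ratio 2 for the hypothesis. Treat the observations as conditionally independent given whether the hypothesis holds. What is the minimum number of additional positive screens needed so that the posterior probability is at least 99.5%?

Prior odds = (1/12)/(11/12) = 1/11.
Combined Bayes factor of the evidence already in hand = 1.2 × 1.5 = 1.8.
Odds after that evidence = (1/11) × 1.8 = 9/55.
Target odds = 0.995/0.005 = 199.
Need 2ⁿ ≥ 199 ÷ (9/55) = 10945/9.
2¹⁰ = 1024 falls short of 10945/9 but 2¹¹ = 2048 reaches it, so n = 11.

11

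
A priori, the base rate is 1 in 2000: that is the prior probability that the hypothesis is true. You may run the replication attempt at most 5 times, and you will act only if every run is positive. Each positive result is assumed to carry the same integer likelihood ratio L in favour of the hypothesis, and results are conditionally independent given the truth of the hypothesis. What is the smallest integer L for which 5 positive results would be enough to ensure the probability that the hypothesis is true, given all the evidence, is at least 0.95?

9

Prior odds = 0.0005/0.9995 = 1/1999.
Target odds = 0.95/0.05 = 19.
Need L⁵ ≥ 19 ÷ (1/1999) = 37981.
8⁵ = 32768 < 37981 ≤ 59049 = 9⁵, so L = 9.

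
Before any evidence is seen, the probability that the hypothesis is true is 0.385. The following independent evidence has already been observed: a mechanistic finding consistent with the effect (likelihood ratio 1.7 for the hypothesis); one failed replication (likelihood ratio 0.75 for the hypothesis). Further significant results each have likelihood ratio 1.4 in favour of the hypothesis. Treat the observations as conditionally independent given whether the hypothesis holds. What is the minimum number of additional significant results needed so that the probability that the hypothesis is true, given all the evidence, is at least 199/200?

Prior odds = 0.385/0.615 = 77/123.
Combined Bayes factor of the evidence already in hand = 1.7 × 0.75 = 1.275.
Odds after that evidence = (77/123) × 1.275 = 1309/1640.
Target odds = 0.995/0.005 = 199.
Need 1.4ⁿ ≥ 199 ÷ (1309/1640) = 326360/1309.
1.4¹⁶ ≈217.795 falls short of 326360/1309 but 1.4¹⁷ ≈304.913 reaches it, so n = 17.

17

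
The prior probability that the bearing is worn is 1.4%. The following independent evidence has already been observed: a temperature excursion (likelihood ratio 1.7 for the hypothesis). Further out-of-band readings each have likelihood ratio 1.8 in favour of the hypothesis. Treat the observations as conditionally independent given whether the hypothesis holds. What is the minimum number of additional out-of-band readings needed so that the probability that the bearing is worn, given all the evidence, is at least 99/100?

15

Prior odds = 0.014/0.986 = 7/493.
Bayes factor of the evidence already in hand = 1.7.
Odds after that evidence = (7/493) × 1.7 = 7/290.
Target odds = 0.99/0.01 = 99.
Need 1.8ⁿ ≥ 99 ÷ (7/290) = 28710/7.
1.8¹⁴ ≈3748.13 falls short of 28710/7 but 1.8¹⁵ ≈6746.64 reaches it, so n = 15.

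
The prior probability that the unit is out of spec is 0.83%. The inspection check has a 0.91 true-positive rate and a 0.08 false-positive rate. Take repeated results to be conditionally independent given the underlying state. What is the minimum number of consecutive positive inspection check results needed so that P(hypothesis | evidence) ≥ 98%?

4

Prior odds: 0.0083 ÷ 0.9917 = 83/9917.
Likelihood ratio of a positive result = 0.91/0.08 = 11.375.
Target posterior odds = 0.98/0.02 = 49.
Need (83/9917) × 11.375ⁿ ≥ 49, i.e. 11.375ⁿ ≥ 485933/83.
11.375³ = 753571/512 falls short of 485933/83 but 11.375⁴ = 68574961/4096 reaches it, so n = 4.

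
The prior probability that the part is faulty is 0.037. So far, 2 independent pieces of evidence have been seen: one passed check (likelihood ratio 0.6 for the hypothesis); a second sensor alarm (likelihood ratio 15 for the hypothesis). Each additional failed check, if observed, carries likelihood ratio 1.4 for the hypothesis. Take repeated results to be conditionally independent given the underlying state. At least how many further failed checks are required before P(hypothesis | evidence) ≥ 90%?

10

Prior odds = 0.037/0.963 = 37/963.
Combined Bayes factor of the evidence already in hand = 0.6 × 15 = 9.
Odds after that evidence = (37/963) × 9 = 37/107.
Target odds = 0.9/0.1 = 9.
Need 1.4ⁿ ≥ 9 ÷ (37/107) = 963/37.
1.4⁹ = 40353607/1953125 falls short of 963/37 but 1.4¹⁰ = 282475249/9765625 reaches it, so n = 10.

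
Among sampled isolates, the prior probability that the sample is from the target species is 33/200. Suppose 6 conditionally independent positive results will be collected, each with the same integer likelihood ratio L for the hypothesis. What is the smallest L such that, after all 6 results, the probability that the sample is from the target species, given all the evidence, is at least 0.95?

Prior odds = 0.165/0.835 = 33/167.
Target odds = 0.95/0.05 = 19.
Need L⁶ ≥ 19 ÷ (33/167) = 3173/33.
2⁶ = 64 < 3173/33 ≤ 729 = 3⁶, so L = 3.

3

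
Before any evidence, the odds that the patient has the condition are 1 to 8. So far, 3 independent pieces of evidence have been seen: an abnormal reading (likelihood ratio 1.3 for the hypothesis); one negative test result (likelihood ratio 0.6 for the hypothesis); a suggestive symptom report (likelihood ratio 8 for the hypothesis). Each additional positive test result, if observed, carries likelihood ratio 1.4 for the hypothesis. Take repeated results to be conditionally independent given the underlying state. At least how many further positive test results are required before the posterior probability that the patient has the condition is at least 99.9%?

22

Prior odds = 0.125.
Combined Bayes factor of the evidence already in hand = 1.3 × 0.6 × 8 = 6.24.
Odds after that evidence = 0.125 × 6.24 = 0.78.
Target odds = 0.999/0.001 = 999.
Need 1.4ⁿ ≥ 999 ÷ 0.78 = 16650/13.
1.4²¹ ≈1171.36 falls short of 16650/13 but 1.4²² ≈1639.9 reaches it, so n = 22.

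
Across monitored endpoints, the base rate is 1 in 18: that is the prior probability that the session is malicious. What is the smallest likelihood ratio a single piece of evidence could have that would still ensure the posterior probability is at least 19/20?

Prior odds = (1/18)/(17/18) = 1/17.
Target odds = 0.95/0.05 = 19.
Required Bayes factor = 19 ÷ (1/17) = 323.

323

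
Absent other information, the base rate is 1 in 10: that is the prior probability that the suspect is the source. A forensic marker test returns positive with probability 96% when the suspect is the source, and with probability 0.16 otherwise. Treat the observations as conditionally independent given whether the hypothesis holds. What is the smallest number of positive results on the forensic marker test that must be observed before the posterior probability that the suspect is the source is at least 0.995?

Prior odds: 0.1 ÷ 0.9 = 1/9.
Likelihood ratio of a positive result = 0.96/0.16 = 6.
Target odds: 0.995 ÷ 0.005 = 199.
Need (1/9) × 6ⁿ ≥ 199, i.e. 6ⁿ ≥ 1791.
6⁴ = 1296 falls short of 1791 but 6⁵ = 7776 reaches it, so n = 5.

5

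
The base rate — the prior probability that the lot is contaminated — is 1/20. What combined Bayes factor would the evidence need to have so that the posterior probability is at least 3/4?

57

Prior odds = 0.05/0.95 = 1/19.
Target odds = 0.75/0.25 = 3.
Required Bayes factor = 3 ÷ (1/19) = 57.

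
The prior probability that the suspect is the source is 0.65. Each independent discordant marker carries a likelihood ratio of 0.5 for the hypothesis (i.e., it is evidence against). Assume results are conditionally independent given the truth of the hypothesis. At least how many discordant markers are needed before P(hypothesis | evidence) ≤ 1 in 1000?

Prior odds = 0.65/0.35 = 13/7.
Likelihood ratio per discordant marker = 0.5.
Target posterior odds = 0.001/0.999 = 1/999.
Need (13/7) × 0.5ⁿ ≤ 1/999, i.e. 0.5ⁿ ≤ 7/12987.
0.5¹⁰ = 1/1024 is still above 7/12987 but 0.5¹¹ = 1/2048 is at or below it, so n = 11.

11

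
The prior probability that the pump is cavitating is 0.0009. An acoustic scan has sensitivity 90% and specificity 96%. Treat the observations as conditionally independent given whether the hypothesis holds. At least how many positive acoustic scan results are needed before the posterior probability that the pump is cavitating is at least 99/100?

Prior odds: 0.0009 ÷ 0.9991 = 9/9991.
False-positive rate = 1 − 0.96 = 0.04; likelihood ratio of a positive = 0.9/0.04 = 22.5.
Target posterior odds = 0.99/0.01 = 99.
Require 22.5ⁿ ≥ 99 ÷ (9/9991) = 109901.
22.5³ = 11390.625 falls short of 109901 but 22.5⁴ = 256289.0625 reaches it, so n = 4.

4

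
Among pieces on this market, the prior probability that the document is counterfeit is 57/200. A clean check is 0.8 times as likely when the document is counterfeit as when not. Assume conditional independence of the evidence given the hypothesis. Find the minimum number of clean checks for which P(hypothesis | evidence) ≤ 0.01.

Prior odds = 0.285/0.715 = 57/143.
Likelihood ratio per clean check = 0.8.
Target posterior odds = 0.01/0.99 = 1/99.
Require 0.8ⁿ ≤ 1/99 ÷ (57/143) = 13/513.
0.8¹⁶ ≈0.0281475 is still above 13/513 but 0.8¹⁷ ≈0.022518 is at or below it, so n = 17.

17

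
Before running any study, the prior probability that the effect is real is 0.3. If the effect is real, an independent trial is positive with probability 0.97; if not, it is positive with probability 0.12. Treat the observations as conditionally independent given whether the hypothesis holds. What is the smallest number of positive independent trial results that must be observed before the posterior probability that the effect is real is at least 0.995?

Prior odds: 0.3 ÷ 0.7 = 3/7.
Likelihood ratio of a positive = 0.97/0.12 = 97/12.
Target posterior odds = 0.995/0.005 = 199.
Require (97/12)ⁿ ≥ 199 ÷ (3/7) = 1393/3.
(97/12)² = 9409/144 falls short of 1393/3 but (97/12)³ = 912673/1728 reaches it, so n = 3.

3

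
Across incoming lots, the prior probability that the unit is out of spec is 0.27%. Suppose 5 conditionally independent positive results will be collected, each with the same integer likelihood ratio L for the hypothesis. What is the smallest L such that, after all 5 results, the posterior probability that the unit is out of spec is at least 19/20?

Prior odds = 0.0027/0.9973 = 27/9973.
Target odds = 0.95/0.05 = 19.
Need L⁵ ≥ 19 ÷ (27/9973) = 189487/27.
5⁵ = 3125 < 189487/27 ≤ 7776 = 6⁵, so L = 6.

6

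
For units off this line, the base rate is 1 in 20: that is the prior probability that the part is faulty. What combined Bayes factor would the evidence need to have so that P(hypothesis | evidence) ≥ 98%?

Prior odds = 0.05/0.95 = 1/19.
Target odds = 0.98/0.02 = 49.
Required Bayes factor = 49 ÷ (1/19) = 931.

931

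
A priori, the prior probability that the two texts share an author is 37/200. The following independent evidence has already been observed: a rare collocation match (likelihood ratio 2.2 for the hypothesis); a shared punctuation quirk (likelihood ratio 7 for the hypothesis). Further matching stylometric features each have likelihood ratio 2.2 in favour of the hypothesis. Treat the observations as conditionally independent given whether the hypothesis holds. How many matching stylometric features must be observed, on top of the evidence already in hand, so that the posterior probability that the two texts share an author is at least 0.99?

5

Prior odds = 0.185/0.815 = 37/163.
Combined Bayes factor of the evidence already in hand = 2.2 × 7 = 15.4.
Odds after that evidence = (37/163) × 15.4 = 2849/815.
Target odds = 0.99/0.01 = 99.
Need 2.2ⁿ ≥ 99 ÷ (2849/815) = 7335/259.
2.2⁴ = 23.4256 falls short of 7335/259 but 2.2⁵ = 51.53632 reaches it, so n = 5.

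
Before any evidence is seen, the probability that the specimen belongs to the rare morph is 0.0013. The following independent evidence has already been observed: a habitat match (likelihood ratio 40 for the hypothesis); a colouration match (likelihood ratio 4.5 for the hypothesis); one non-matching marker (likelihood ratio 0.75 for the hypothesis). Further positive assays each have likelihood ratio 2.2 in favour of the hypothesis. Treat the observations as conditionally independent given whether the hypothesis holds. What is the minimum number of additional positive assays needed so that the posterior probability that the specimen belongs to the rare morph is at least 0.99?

9

Prior odds = 0.0013/0.9987 = 13/9987.
Combined Bayes factor of the evidence already in hand = 40 × 4.5 × 0.75 = 135.
Odds after that evidence = (13/9987) × 135 = 585/3329.
Target odds = 0.99/0.01 = 99.
Need 2.2ⁿ ≥ 99 ÷ (585/3329) = 36619/65.
2.2⁸ = 214358881/390625 falls short of 36619/65 but 2.2⁹ ≈1207.27 reaches it, so n = 9.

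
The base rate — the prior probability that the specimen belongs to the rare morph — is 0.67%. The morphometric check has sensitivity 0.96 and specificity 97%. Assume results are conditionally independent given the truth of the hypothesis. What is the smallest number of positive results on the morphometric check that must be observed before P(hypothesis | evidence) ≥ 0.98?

Prior odds = 0.0067/0.9933 = 67/9933.
False-positive rate = 1 − 0.97 = 0.03; likelihood ratio of a positive = 0.96/0.03 = 32.
Target posterior odds = 0.98/0.02 = 49.
Need (67/9933) × 32ⁿ ≥ 49, i.e. 32ⁿ ≥ 486717/67.
32² = 1024 falls short of 486717/67 but 32³ = 32768 reaches it, so n = 3.

3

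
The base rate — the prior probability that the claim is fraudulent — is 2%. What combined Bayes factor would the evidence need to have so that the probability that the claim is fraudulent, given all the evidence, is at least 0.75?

147

Prior odds = 0.02/0.98 = 1/49.
Target odds = 0.75/0.25 = 3.
Required Bayes factor = 3 ÷ (1/49) = 147.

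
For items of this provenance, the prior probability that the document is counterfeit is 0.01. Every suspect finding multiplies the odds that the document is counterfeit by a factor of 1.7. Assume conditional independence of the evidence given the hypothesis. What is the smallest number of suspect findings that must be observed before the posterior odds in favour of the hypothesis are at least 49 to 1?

Prior odds = 0.01/0.99 = 1/99.
Likelihood ratio per suspect finding = 1.7.
Target odds = 49.
Need (1/99) × 1.7ⁿ ≥ 49, i.e. 1.7ⁿ ≥ 4851.
1.7¹⁵ ≈2862.42 falls short of 4851 but 1.7¹⁶ ≈4866.12 reaches it, so n = 16.

16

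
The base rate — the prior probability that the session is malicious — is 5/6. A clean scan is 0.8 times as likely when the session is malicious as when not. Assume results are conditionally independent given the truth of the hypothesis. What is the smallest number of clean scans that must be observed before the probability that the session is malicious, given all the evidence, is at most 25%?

13

Prior odds: (5/6) ÷ (1/6) = 5.
Likelihood ratio per clean scan = 0.8.
Target odds: 0.25 ÷ 0.75 = 1/3.
Need 5 × 0.8ⁿ ≤ 1/3, i.e. 0.8ⁿ ≤ 1/15.
0.8¹² = 16777216/244140625 is still above 1/15 but 0.8¹³ ≈0.0549756 is at or below it, so n = 13.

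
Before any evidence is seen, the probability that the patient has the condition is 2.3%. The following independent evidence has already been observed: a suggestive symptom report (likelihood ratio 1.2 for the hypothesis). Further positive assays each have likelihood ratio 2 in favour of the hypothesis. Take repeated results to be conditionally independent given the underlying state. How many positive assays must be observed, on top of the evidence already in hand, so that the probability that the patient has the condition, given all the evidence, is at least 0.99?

Prior odds = 0.023/0.977 = 23/977.
Bayes factor of the evidence already in hand = 1.2.
Odds after that evidence = (23/977) × 1.2 = 138/4885.
Target odds = 0.99/0.01 = 99.
Need 2ⁿ ≥ 99 ÷ (138/4885) = 161205/46.
2¹¹ = 2048 falls short of 161205/46 but 2¹² = 4096 reaches it, so n = 12.

12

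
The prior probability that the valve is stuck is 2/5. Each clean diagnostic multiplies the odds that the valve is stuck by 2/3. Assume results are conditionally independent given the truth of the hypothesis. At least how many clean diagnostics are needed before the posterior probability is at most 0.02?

9

Prior odds: 0.4 ÷ 0.6 = 2/3.
Likelihood ratio per clean diagnostic = 2/3.
Target odds: 0.02 ÷ 0.98 = 1/49.
Require (2/3)ⁿ ≤ 1/49 ÷ (2/3) = 3/98.
(2/3)⁸ = 256/6561 is still above 3/98 but (2/3)⁹ = 512/19683 is at or below it, so n = 9.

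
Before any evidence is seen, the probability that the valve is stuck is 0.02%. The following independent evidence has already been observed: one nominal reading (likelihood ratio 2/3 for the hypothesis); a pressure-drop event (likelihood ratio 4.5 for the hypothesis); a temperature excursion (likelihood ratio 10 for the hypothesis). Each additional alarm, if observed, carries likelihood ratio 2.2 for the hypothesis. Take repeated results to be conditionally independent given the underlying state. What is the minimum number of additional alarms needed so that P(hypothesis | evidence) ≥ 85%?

Prior odds = 0.0002/0.9998 = 1/4999.
Combined Bayes factor of the evidence already in hand = (2/3) × 4.5 × 10 = 30.
Odds after that evidence = (1/4999) × 30 = 30/4999.
Target odds = 0.85/0.15 = 17/3.
Need 2.2ⁿ ≥ 17/3 ÷ (30/4999) = 84983/90.
2.2⁸ = 214358881/390625 falls short of 84983/90 but 2.2⁹ ≈1207.27 reaches it, so n = 9.

9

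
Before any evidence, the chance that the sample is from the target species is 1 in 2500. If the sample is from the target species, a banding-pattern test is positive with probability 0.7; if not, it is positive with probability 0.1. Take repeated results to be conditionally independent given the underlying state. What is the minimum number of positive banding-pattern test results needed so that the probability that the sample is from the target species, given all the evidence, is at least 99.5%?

Prior odds = 0.0004/0.9996 = 1/2499.
Likelihood ratio of a positive = 0.7/0.1 = 7.
Target posterior odds = 0.995/0.005 = 199.
Need (1/2499) × 7ⁿ ≥ 199, i.e. 7ⁿ ≥ 497301.
7⁶ = 117649 falls short of 497301 but 7⁷ = 823543 reaches it, so n = 7.

7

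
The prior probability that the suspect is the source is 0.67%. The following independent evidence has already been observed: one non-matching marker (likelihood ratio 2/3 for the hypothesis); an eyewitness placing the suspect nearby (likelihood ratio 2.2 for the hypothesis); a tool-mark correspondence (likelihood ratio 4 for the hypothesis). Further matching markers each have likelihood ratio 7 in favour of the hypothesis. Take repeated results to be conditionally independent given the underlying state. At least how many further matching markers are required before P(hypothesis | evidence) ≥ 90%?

3

Prior odds = 0.0067/0.9933 = 67/9933.
Combined Bayes factor of the evidence already in hand = (2/3) × 2.2 × 4 = 88/15.
Odds after that evidence = (67/9933) × 88/15 = 536/13545.
Target odds = 0.9/0.1 = 9.
Need 7ⁿ ≥ 9 ÷ (536/13545) = 121905/536.
7² = 49 falls short of 121905/536 but 7³ = 343 reaches it, so n = 3.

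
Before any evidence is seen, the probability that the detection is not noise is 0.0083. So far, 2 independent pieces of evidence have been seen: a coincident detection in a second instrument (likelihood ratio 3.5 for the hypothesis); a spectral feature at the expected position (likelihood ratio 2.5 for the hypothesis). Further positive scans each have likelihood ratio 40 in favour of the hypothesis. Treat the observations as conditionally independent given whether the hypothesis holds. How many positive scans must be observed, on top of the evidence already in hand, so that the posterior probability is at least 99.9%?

3

Prior odds = 0.0083/0.9917 = 83/9917.
Combined Bayes factor of the evidence already in hand = 3.5 × 2.5 = 8.75.
Odds after that evidence = (83/9917) × 8.75 = 2905/39668.
Target odds = 0.999/0.001 = 999.
Need 40ⁿ ≥ 999 ÷ (2905/39668) = 39628332/2905.
40² = 1600 falls short of 39628332/2905 but 40³ = 64000 reaches it, so n = 3.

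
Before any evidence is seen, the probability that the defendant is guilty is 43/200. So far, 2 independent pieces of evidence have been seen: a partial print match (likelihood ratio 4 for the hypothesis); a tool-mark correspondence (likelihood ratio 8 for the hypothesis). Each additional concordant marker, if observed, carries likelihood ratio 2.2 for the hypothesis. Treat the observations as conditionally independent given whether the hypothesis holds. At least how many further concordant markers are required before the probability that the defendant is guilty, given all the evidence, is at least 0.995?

Prior odds = 0.215/0.785 = 43/157.
Combined Bayes factor of the evidence already in hand = 4 × 8 = 32.
Odds after that evidence = (43/157) × 32 = 1376/157.
Target odds = 0.995/0.005 = 199.
Need 2.2ⁿ ≥ 199 ÷ (1376/157) = 31243/1376.
2.2³ = 10.648 falls short of 31243/1376 but 2.2⁴ = 23.4256 reaches it, so n = 4.

4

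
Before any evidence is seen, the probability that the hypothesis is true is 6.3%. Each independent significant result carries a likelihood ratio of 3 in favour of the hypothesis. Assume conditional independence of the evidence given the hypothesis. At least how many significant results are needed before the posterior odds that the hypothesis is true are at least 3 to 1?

4

Prior odds: 0.063 ÷ 0.937 = 63/937.
Likelihood ratio per significant result = 3.
Target odds = 3.
Need (63/937) × 3ⁿ ≥ 3, i.e. 3ⁿ ≥ 937/21.
3³ = 27 falls short of 937/21 but 3⁴ = 81 reaches it, so n = 4.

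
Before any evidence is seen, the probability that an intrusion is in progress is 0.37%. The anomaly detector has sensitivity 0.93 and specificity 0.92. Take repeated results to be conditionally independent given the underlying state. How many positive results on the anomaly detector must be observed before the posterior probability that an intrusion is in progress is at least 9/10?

Prior odds = 0.0037/0.9963 = 37/9963.
False-positive rate = 1 − 0.92 = 0.08; likelihood ratio of a positive = 0.93/0.08 = 11.625.
Target posterior odds = 0.9/0.1 = 9.
Require 11.625ⁿ ≥ 9 ÷ (37/9963) = 89667/37.
11.625³ = 804357/512 falls short of 89667/37 but 11.625⁴ = 74805201/4096 reaches it, so n = 4.

4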